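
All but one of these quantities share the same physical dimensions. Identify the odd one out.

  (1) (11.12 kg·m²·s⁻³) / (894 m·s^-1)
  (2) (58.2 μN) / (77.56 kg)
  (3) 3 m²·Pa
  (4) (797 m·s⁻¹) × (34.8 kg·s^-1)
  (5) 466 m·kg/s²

In SI base units:
  (1) [kg·m²·s⁻³] / [m·s⁻¹] = kg·m·s⁻²
  (2) [kg·m·s⁻²] / [kg] = m·s⁻²
  (3) Pa·m² = N·m⁻²·m² = kg·m·s⁻²
  (4) [m·s⁻¹] · [kg·s⁻¹] = kg·m·s⁻²
  (5) kg·m·s⁻²
All reduce to kg·m·s⁻² except (2), which is m·s⁻².

(2)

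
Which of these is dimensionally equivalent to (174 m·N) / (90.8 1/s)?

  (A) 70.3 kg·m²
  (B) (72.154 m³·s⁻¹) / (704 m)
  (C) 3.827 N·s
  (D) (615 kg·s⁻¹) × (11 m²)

Reference: [kg·m²·s⁻²] / [s⁻¹] = kg·m²·s⁻¹.
Each option:
  (A) kg·m²
  (B) [m³·s⁻¹] / [m] = m²·s⁻¹
  (C) N·s = kg·m·s⁻²·s = kg·m·s⁻¹
  (D) [kg·s⁻¹] · [m²] = kg·m²·s⁻¹  ← same
Only (D) matches kg·m²·s⁻¹.

(D)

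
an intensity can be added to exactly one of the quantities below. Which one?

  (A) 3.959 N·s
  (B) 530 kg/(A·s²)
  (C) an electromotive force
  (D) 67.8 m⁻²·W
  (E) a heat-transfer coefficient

Reference: [intensity] = kg·s⁻³.
Each option:
  (A) N·s = kg·m·s⁻²·s = kg·m·s⁻¹
  (B) kg·s⁻²·A⁻¹
  (C) [electromotive force] = kg·m²·s⁻³·A⁻¹
  (D) W·m⁻² = J·s⁻¹·m⁻² = kg·s⁻³  ← same
  (E) [heat-transfer coefficient] = kg·s⁻³·K⁻¹
Only (D) matches kg·s⁻³.

(D)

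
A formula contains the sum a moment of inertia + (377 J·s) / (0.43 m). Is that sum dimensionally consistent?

No

Reduce each to base SI dimensions:
  a moment of inertia:  [moment of inertia] = kg·m²
  (377 J·s) / (0.43 m):  [kg·m²·s⁻¹] / [m] = kg·m·s⁻¹
kg·m² ≠ kg·m·s⁻¹, so they cannot be added.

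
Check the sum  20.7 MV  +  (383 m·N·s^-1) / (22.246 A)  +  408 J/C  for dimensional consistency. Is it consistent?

Yes

Work out the base dimensions of each:
  20.7 MV:  V = J·C⁻¹ = kg·m²·s⁻³·A⁻¹
  (383 m·N·s^-1) / (22.246 A):  [kg·m²·s⁻³] / [A] = kg·m²·s⁻³·A⁻¹
  408 J/C:  J·C⁻¹ = N·m·(s·A)⁻¹ = kg·m²·s⁻³·A⁻¹
Every term reduces to kg·m²·s⁻³·A⁻¹.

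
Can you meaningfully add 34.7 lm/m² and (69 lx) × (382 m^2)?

Expand each in SI base units:
  34.7 lm/m²:  lm·m⁻² = cd·m⁻² = m⁻²·cd
  (69 lx) × (382 m^2):  [m⁻²·cd] · [m²] = cd
m⁻²·cd ≠ cd, so they cannot be added.

No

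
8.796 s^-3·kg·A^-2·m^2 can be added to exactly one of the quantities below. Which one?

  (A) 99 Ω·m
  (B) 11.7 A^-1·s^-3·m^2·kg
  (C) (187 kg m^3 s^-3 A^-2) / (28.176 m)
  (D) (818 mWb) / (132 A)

(C)

Reference: kg·m²·s⁻³·A⁻².
Each option:
  (A) Ω·m = V·A⁻¹·m = kg·m³·s⁻³·A⁻²
  (B) kg·m²·s⁻³·A⁻¹
  (C) [kg·m³·s⁻³·A⁻²] / [m] = kg·m²·s⁻³·A⁻²  ← same
  (D) [kg·m²·s⁻²·A⁻¹] / [A] = kg·m²·s⁻²·A⁻²
Only (C) matches kg·m²·s⁻³·A⁻².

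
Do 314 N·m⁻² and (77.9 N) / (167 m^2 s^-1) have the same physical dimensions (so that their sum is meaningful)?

No

Dimensions:
  314 N·m⁻²:  N·m⁻² = kg·m·s⁻²·m⁻² = kg·m⁻¹·s⁻²
  (77.9 N) / (167 m^2 s^-1):  [kg·m·s⁻²] / [m²·s⁻¹] = kg·m⁻¹·s⁻¹
kg·m⁻¹·s⁻² ≠ kg·m⁻¹·s⁻¹, so they cannot be added.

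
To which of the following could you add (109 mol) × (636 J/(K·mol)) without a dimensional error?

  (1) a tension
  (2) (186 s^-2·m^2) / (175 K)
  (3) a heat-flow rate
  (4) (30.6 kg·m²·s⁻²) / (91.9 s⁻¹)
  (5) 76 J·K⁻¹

(5)

Reference: [mol] · [kg·m²·s⁻²·K⁻¹·mol⁻¹] = kg·m²·s⁻²·K⁻¹.
Each option:
  (1) [tension] = kg·m·s⁻²
  (2) [m²·s⁻²] / [K] = m²·s⁻²·K⁻¹
  (3) [heat-flow rate] = kg·m²·s⁻³
  (4) [kg·m²·s⁻²] / [s⁻¹] = kg·m²·s⁻¹
  (5) J·K⁻¹ = N·m·K⁻¹ = kg·m²·s⁻²·K⁻¹  ← same
Only (5) matches kg·m²·s⁻²·K⁻¹.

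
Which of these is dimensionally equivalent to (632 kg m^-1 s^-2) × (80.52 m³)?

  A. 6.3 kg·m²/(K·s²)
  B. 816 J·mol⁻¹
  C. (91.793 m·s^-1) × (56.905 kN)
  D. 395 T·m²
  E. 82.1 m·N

Reference: [kg·m⁻¹·s⁻²] · [m³] = kg·m²·s⁻².
Each option:
  A. kg·m²·s⁻²·K⁻¹
  B. J·mol⁻¹ = N·m·mol⁻¹ = kg·m²·s⁻²·mol⁻¹
  C. [m·s⁻¹] · [kg·m·s⁻²] = kg·m²·s⁻³
  D. T·m² = Wb·m⁻²·m² = kg·m²·s⁻²·A⁻¹
  E. N·m = kg·m·s⁻²·m = kg·m²·s⁻²  ← same
Only E. matches kg·m²·s⁻².

E.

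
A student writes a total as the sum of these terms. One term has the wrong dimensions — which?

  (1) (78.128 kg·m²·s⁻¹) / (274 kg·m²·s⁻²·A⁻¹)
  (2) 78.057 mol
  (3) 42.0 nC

(2)

Expand each in SI base units:
  (1) [kg·m²·s⁻¹] / [kg·m²·s⁻²·A⁻¹] = s·A
  (2) mol
  (3) C = s·A
All reduce to s·A except (2), which is mol.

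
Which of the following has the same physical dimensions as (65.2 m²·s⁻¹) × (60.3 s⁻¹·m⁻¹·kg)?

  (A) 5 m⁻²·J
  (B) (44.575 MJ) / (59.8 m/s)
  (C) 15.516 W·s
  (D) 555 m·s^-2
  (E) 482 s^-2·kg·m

Reference: [m²·s⁻¹] · [kg·m⁻¹·s⁻¹] = kg·m·s⁻².
Each option:
  (A) J·m⁻² = N·m·m⁻² = kg·s⁻²
  (B) [kg·m²·s⁻²] / [m·s⁻¹] = kg·m·s⁻¹
  (C) W·s = J·s⁻¹·s = kg·m²·s⁻²
  (D) m·s⁻²
  (E) kg·m·s⁻²  ← same
Only (E) matches kg·m·s⁻².

(E)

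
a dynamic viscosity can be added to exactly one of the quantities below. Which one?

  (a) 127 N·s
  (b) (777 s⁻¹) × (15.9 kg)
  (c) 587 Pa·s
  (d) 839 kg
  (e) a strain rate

Reference: [dynamic viscosity] = kg·m⁻¹·s⁻¹.
Each option:
  (a) N·s = kg·m·s⁻²·s = kg·m·s⁻¹
  (b) [s⁻¹] · [kg] = kg·s⁻¹
  (c) Pa·s = N·m⁻²·s = kg·m⁻¹·s⁻¹  ← same
  (d) kg
  (e) [strain rate] = s⁻¹
Only (c) matches kg·m⁻¹·s⁻¹.

(c)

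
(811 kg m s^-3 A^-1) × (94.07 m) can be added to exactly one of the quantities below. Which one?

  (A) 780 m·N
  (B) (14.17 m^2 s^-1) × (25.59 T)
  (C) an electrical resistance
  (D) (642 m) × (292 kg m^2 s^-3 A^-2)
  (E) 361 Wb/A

(B)

Reference: [kg·m·s⁻³·A⁻¹] · [m] = kg·m²·s⁻³·A⁻¹.
Each option:
  (A) N·m = kg·m·s⁻²·m = kg·m²·s⁻²
  (B) [m²·s⁻¹] · [kg·s⁻²·A⁻¹] = kg·m²·s⁻³·A⁻¹  ← same
  (C) [electrical resistance] = kg·m²·s⁻³·A⁻²
  (D) [m] · [kg·m²·s⁻³·A⁻²] = kg·m³·s⁻³·A⁻²
  (E) Wb·A⁻¹ = V·s·A⁻¹ = kg·m²·s⁻²·A⁻²
Only (B) matches kg·m²·s⁻³·A⁻¹.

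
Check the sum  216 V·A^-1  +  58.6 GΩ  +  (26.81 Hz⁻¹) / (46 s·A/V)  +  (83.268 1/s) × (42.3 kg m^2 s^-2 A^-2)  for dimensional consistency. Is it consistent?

Dimensions:
  216 V·A^-1:  V·A⁻¹ = J·C⁻¹·A⁻¹ = kg·m²·s⁻³·A⁻²
  58.6 GΩ:  Ω = V·A⁻¹ = kg·m²·s⁻³·A⁻²
  (26.81 Hz⁻¹) / (46 s·A/V):  [s] / [kg⁻¹·m⁻²·s⁴·A²] = kg·m²·s⁻³·A⁻²
  (83.268 1/s) × (42.3 kg m^2 s^-2 A^-2):  [s⁻¹] · [kg·m²·s⁻²·A⁻²] = kg·m²·s⁻³·A⁻²
Every term reduces to kg·m²·s⁻³·A⁻².

Yes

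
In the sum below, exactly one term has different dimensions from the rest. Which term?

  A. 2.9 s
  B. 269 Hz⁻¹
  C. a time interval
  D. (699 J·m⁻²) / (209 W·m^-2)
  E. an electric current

Work out the base dimensions of each:
  A. s
  B. Hz⁻¹ = (s⁻¹)⁻¹ = s
  C. [time interval] = s
  D. [kg·s⁻²] / [kg·s⁻³] = s
  E. [electric current] = A
All reduce to s except E., which is A.

E.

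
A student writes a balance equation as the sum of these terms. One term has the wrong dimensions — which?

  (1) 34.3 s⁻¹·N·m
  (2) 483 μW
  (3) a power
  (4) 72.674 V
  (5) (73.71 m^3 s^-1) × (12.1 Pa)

Expand each in SI base units:
  (1) N·m·s⁻¹ = kg·m·s⁻²·m·s⁻¹ = kg·m²·s⁻³
  (2) W = J·s⁻¹ = kg·m²·s⁻³
  (3) [power] = kg·m²·s⁻³
  (4) V = J·C⁻¹ = kg·m²·s⁻³·A⁻¹
  (5) [m³·s⁻¹] · [kg·m⁻¹·s⁻²] = kg·m²·s⁻³
All reduce to kg·m²·s⁻³ except (4), which is kg·m²·s⁻³·A⁻¹.

(4)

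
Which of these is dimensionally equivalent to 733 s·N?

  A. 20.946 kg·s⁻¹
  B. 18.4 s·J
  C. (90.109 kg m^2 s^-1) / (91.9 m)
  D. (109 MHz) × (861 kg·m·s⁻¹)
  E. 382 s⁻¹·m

C.

Reference: N·s = kg·m·s⁻²·s = kg·m·s⁻¹.
Each option:
  A. kg·s⁻¹
  B. J·s = N·m·s = kg·m²·s⁻¹
  C. [kg·m²·s⁻¹] / [m] = kg·m·s⁻¹  ← same
  D. [s⁻¹] · [kg·m·s⁻¹] = kg·m·s⁻²
  E. m·s⁻¹
Only C. matches kg·m·s⁻¹.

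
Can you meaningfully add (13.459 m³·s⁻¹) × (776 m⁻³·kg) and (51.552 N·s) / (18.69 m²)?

Work out the base dimensions of each:
  (13.459 m³·s⁻¹) × (776 m⁻³·kg):  [m³·s⁻¹] · [kg·m⁻³] = kg·s⁻¹
  (51.552 N·s) / (18.69 m²):  [kg·m·s⁻¹] / [m²] = kg·m⁻¹·s⁻¹
kg·s⁻¹ ≠ kg·m⁻¹·s⁻¹, so they cannot be added.

No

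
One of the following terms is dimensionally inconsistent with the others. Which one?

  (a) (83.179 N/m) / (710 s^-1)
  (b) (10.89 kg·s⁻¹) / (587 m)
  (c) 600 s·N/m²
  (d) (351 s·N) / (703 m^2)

(a)

Expand each in SI base units:
  (a) [kg·s⁻²] / [s⁻¹] = kg·s⁻¹
  (b) [kg·s⁻¹] / [m] = kg·m⁻¹·s⁻¹
  (c) N·s·m⁻² = kg·m·s⁻²·s·m⁻² = kg·m⁻¹·s⁻¹
  (d) [kg·m·s⁻¹] / [m²] = kg·m⁻¹·s⁻¹
All reduce to kg·m⁻¹·s⁻¹ except (a), which is kg·s⁻¹.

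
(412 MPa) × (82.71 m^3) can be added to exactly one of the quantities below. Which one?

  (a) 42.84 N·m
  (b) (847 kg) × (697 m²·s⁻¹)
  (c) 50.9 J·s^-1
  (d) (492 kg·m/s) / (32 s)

Reference: [kg·m⁻¹·s⁻²] · [m³] = kg·m²·s⁻².
Each option:
  (a) N·m = kg·m·s⁻²·m = kg·m²·s⁻²  ← same
  (b) [kg] · [m²·s⁻¹] = kg·m²·s⁻¹
  (c) J·s⁻¹ = N·m·s⁻¹ = kg·m²·s⁻³
  (d) [kg·m·s⁻¹] / [s] = kg·m·s⁻²
Only (a) matches kg·m²·s⁻².

(a)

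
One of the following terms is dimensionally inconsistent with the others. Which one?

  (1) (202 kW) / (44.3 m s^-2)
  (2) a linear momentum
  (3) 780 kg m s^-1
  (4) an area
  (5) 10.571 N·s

(4)

Dimensions:
  (1) [kg·m²·s⁻³] / [m·s⁻²] = kg·m·s⁻¹
  (2) [linear momentum] = kg·m·s⁻¹
  (3) kg·m·s⁻¹
  (4) [area] = m²
  (5) N·s = kg·m·s⁻²·s = kg·m·s⁻¹
All reduce to kg·m·s⁻¹ except (4), which is m².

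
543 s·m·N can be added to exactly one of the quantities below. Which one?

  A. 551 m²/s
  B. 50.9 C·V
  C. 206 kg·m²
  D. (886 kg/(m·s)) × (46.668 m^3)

D.

Reference: N·m·s = kg·m·s⁻²·m·s = kg·m²·s⁻¹.
Each option:
  A. m²·s⁻¹
  B. C·V = s·A·J·C⁻¹ = kg·m²·s⁻²
  C. kg·m²
  D. [kg·m⁻¹·s⁻¹] · [m³] = kg·m²·s⁻¹  ← same
Only D. matches kg·m²·s⁻¹.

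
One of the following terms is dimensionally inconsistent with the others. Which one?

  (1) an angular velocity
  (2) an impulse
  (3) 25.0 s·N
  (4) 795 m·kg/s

(1)

Expand each in SI base units:
  (1) [angular velocity] = s⁻¹
  (2) [impulse] = kg·m·s⁻¹
  (3) N·s = kg·m·s⁻²·s = kg·m·s⁻¹
  (4) kg·m·s⁻¹
All reduce to kg·m·s⁻¹ except (1), which is s⁻¹.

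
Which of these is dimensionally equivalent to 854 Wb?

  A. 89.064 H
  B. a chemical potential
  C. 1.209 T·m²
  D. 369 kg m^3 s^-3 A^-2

C.

Reference: Wb = V·s = kg·m²·s⁻²·A⁻¹.
Each option:
  A. H = V·s·A⁻¹ = kg·m²·s⁻²·A⁻²
  B. [chemical potential] = kg·m²·s⁻²·mol⁻¹
  C. T·m² = Wb·m⁻²·m² = kg·m²·s⁻²·A⁻¹  ← same
  D. kg·m³·s⁻³·A⁻²
Only C. matches kg·m²·s⁻²·A⁻¹.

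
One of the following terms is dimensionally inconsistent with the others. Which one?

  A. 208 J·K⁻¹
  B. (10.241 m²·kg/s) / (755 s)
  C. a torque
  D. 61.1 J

A.

Expand each in SI base units:
  A. J·K⁻¹ = N·m·K⁻¹ = kg·m²·s⁻²·K⁻¹
  B. [kg·m²·s⁻¹] / [s] = kg·m²·s⁻²
  C. [torque] = kg·m²·s⁻²
  D. J = N·m = kg·m²·s⁻²
All reduce to kg·m²·s⁻² except A., which is kg·m²·s⁻²·K⁻¹.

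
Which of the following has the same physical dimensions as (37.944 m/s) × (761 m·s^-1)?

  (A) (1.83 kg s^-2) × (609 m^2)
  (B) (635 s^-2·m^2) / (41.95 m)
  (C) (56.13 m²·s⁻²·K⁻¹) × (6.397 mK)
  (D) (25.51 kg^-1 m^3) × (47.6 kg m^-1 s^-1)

(C)

Reference: [m·s⁻¹] · [m·s⁻¹] = m²·s⁻².
Each option:
  (A) [kg·s⁻²] · [m²] = kg·m²·s⁻²
  (B) [m²·s⁻²] / [m] = m·s⁻²
  (C) [m²·s⁻²·K⁻¹] · [K] = m²·s⁻²  ← same
  (D) [kg⁻¹·m³] · [kg·m⁻¹·s⁻¹] = m²·s⁻¹
Only (C) matches m²·s⁻².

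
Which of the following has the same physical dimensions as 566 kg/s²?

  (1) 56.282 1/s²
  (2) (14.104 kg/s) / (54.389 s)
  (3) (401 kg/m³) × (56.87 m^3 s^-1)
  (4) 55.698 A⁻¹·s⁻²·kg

(2)

Reference: kg·s⁻².
Each option:
  (1) s⁻²
  (2) [kg·s⁻¹] / [s] = kg·s⁻²  ← same
  (3) [kg·m⁻³] · [m³·s⁻¹] = kg·s⁻¹
  (4) kg·s⁻²·A⁻¹
Only (2) matches kg·s⁻².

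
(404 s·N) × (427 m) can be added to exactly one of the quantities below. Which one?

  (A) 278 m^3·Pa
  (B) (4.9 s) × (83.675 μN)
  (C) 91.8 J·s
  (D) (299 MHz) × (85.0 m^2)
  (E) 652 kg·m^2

(C)

Reference: [kg·m·s⁻¹] · [m] = kg·m²·s⁻¹.
Each option:
  (A) Pa·m³ = N·m⁻²·m³ = kg·m²·s⁻²
  (B) [s] · [kg·m·s⁻²] = kg·m·s⁻¹
  (C) J·s = N·m·s = kg·m²·s⁻¹  ← same
  (D) [s⁻¹] · [m²] = m²·s⁻¹
  (E) kg·m²
Only (C) matches kg·m²·s⁻¹.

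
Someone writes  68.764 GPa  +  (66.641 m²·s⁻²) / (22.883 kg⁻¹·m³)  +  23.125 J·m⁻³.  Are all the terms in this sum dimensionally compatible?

Reduce each to base SI dimensions:
  68.764 GPa:  Pa = N·m⁻² = kg·m⁻¹·s⁻²
  (66.641 m²·s⁻²) / (22.883 kg⁻¹·m³):  [m²·s⁻²] / [kg⁻¹·m³] = kg·m⁻¹·s⁻²
  23.125 J·m⁻³:  J·m⁻³ = N·m·m⁻³ = kg·m⁻¹·s⁻²
Every term reduces to kg·m⁻¹·s⁻².

Yes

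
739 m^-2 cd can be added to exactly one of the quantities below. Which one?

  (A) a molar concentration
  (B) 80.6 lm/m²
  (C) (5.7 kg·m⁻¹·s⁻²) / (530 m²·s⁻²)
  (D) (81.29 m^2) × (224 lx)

(B)

Reference: m⁻²·cd.
Each option:
  (A) [molar concentration] = m⁻³·mol
  (B) lm·m⁻² = cd·m⁻² = m⁻²·cd  ← same
  (C) [kg·m⁻¹·s⁻²] / [m²·s⁻²] = kg·m⁻³
  (D) [m²] · [m⁻²·cd] = cd
Only (B) matches m⁻²·cd.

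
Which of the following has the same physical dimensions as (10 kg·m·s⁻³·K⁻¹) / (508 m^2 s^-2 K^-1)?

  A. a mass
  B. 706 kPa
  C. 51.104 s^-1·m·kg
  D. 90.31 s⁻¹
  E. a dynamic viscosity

Reference: [kg·m·s⁻³·K⁻¹] / [m²·s⁻²·K⁻¹] = kg·m⁻¹·s⁻¹.
Each option:
  A. [mass] = kg
  B. Pa = N·m⁻² = kg·m⁻¹·s⁻²
  C. kg·m·s⁻¹
  D. s⁻¹
  E. [dynamic viscosity] = kg·m⁻¹·s⁻¹  ← same
Only E. matches kg·m⁻¹·s⁻¹.

E.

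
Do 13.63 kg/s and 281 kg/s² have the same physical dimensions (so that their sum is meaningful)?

No

Expand each in SI base units:
  13.63 kg/s:  kg·s⁻¹
  281 kg/s²:  kg·s⁻²
kg·s⁻¹ ≠ kg·s⁻², so they cannot be added.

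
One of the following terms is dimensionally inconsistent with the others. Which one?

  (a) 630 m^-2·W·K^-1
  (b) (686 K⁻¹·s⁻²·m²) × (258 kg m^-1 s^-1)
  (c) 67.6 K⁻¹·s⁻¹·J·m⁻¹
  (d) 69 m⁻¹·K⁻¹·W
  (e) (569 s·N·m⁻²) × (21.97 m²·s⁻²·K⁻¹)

(a)

Expand each in SI base units:
  (a) W·m⁻²·K⁻¹ = J·s⁻¹·m⁻²·K⁻¹ = kg·s⁻³·K⁻¹
  (b) [m²·s⁻²·K⁻¹] · [kg·m⁻¹·s⁻¹] = kg·m·s⁻³·K⁻¹
  (c) J·s⁻¹·m⁻¹·K⁻¹ = N·m·s⁻¹·m⁻¹·K⁻¹ = kg·m·s⁻³·K⁻¹
  (d) W·m⁻¹·K⁻¹ = J·s⁻¹·m⁻¹·K⁻¹ = kg·m·s⁻³·K⁻¹
  (e) [kg·m⁻¹·s⁻¹] · [m²·s⁻²·K⁻¹] = kg·m·s⁻³·K⁻¹
All reduce to kg·m·s⁻³·K⁻¹ except (a), which is kg·s⁻³·K⁻¹.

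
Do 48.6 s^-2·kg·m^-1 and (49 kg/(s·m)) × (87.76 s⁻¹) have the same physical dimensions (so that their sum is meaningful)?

Expand each in SI base units:
  48.6 s^-2·kg·m^-1:  kg·m⁻¹·s⁻²
  (49 kg/(s·m)) × (87.76 s⁻¹):  [kg·m⁻¹·s⁻¹] · [s⁻¹] = kg·m⁻¹·s⁻²
Both are kg·m⁻¹·s⁻², so they have the same dimensions and can be added.

Yes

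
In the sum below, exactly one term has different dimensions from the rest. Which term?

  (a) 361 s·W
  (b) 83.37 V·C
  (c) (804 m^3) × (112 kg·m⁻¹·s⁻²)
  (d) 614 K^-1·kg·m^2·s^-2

(d)

Reduce each to base SI dimensions:
  (a) W·s = J·s⁻¹·s = kg·m²·s⁻²
  (b) C·V = s·A·J·C⁻¹ = kg·m²·s⁻²
  (c) [m³] · [kg·m⁻¹·s⁻²] = kg·m²·s⁻²
  (d) kg·m²·s⁻²·K⁻¹
All reduce to kg·m²·s⁻² except (d), which is kg·m²·s⁻²·K⁻¹.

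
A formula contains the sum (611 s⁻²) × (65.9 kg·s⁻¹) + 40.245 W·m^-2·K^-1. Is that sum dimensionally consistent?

No

Expand each in SI base units:
  (611 s⁻²) × (65.9 kg·s⁻¹):  [s⁻²] · [kg·s⁻¹] = kg·s⁻³
  40.245 W·m^-2·K^-1:  W·m⁻²·K⁻¹ = J·s⁻¹·m⁻²·K⁻¹ = kg·s⁻³·K⁻¹
kg·s⁻³ ≠ kg·s⁻³·K⁻¹, so they cannot be added.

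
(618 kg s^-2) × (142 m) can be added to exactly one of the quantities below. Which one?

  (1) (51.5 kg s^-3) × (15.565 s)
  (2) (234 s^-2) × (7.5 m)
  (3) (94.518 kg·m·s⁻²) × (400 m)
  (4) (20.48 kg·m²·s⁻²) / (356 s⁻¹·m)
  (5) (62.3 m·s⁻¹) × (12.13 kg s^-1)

Reference: [kg·s⁻²] · [m] = kg·m·s⁻².
Each option:
  (1) [kg·s⁻³] · [s] = kg·s⁻²
  (2) [s⁻²] · [m] = m·s⁻²
  (3) [kg·m·s⁻²] · [m] = kg·m²·s⁻²
  (4) [kg·m²·s⁻²] / [m·s⁻¹] = kg·m·s⁻¹
  (5) [m·s⁻¹] · [kg·s⁻¹] = kg·m·s⁻²  ← same
Only (5) matches kg·m·s⁻².

(5)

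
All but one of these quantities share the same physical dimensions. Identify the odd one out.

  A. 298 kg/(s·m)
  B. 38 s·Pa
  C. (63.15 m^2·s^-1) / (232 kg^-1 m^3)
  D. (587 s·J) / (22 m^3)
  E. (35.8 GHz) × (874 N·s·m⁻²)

E.

Expand each in SI base units:
  A. kg·m⁻¹·s⁻¹
  B. Pa·s = N·m⁻²·s = kg·m⁻¹·s⁻¹
  C. [m²·s⁻¹] / [kg⁻¹·m³] = kg·m⁻¹·s⁻¹
  D. [kg·m²·s⁻¹] / [m³] = kg·m⁻¹·s⁻¹
  E. [s⁻¹] · [kg·m⁻¹·s⁻¹] = kg·m⁻¹·s⁻²
All reduce to kg·m⁻¹·s⁻¹ except E., which is kg·m⁻¹·s⁻².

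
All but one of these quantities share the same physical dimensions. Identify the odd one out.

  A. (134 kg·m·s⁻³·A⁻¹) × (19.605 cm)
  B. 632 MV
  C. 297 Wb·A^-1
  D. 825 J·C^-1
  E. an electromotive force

In SI base units:
  A. [kg·m·s⁻³·A⁻¹] · [m] = kg·m²·s⁻³·A⁻¹
  B. V = J·C⁻¹ = kg·m²·s⁻³·A⁻¹
  C. Wb·A⁻¹ = V·s·A⁻¹ = kg·m²·s⁻²·A⁻²
  D. J·C⁻¹ = N·m·(s·A)⁻¹ = kg·m²·s⁻³·A⁻¹
  E. [electromotive force] = kg·m²·s⁻³·A⁻¹
All reduce to kg·m²·s⁻³·A⁻¹ except C., which is kg·m²·s⁻²·A⁻².

C.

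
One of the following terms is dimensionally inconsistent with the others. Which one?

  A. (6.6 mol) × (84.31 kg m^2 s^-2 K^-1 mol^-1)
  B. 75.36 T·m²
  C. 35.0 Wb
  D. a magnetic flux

In SI base units:
  A. [mol] · [kg·m²·s⁻²·K⁻¹·mol⁻¹] = kg·m²·s⁻²·K⁻¹
  B. T·m² = Wb·m⁻²·m² = kg·m²·s⁻²·A⁻¹
  C. Wb = V·s = kg·m²·s⁻²·A⁻¹
  D. [magnetic flux] = kg·m²·s⁻²·A⁻¹
All reduce to kg·m²·s⁻²·A⁻¹ except A., which is kg·m²·s⁻²·K⁻¹.

A.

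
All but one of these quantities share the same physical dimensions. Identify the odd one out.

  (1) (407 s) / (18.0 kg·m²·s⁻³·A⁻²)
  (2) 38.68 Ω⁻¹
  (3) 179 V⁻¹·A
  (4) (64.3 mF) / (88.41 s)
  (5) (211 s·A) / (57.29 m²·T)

Expand each in SI base units:
  (1) [s] / [kg·m²·s⁻³·A⁻²] = kg⁻¹·m⁻²·s⁴·A²
  (2) Ω⁻¹ = (V·A⁻¹)⁻¹ = kg⁻¹·m⁻²·s³·A²
  (3) A·V⁻¹ = A·(J·C⁻¹)⁻¹ = kg⁻¹·m⁻²·s³·A²
  (4) [kg⁻¹·m⁻²·s⁴·A²] / [s] = kg⁻¹·m⁻²·s³·A²
  (5) [s·A] / [kg·m²·s⁻²·A⁻¹] = kg⁻¹·m⁻²·s³·A²
All reduce to kg⁻¹·m⁻²·s³·A² except (1), which is kg⁻¹·m⁻²·s⁴·A².

(1)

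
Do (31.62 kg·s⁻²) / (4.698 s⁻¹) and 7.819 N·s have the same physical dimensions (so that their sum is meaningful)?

Reduce each to base SI dimensions:
  (31.62 kg·s⁻²) / (4.698 s⁻¹):  [kg·s⁻²] / [s⁻¹] = kg·s⁻¹
  7.819 N·s:  N·s = kg·m·s⁻²·s = kg·m·s⁻¹
kg·s⁻¹ ≠ kg·m·s⁻¹, so they cannot be added.

No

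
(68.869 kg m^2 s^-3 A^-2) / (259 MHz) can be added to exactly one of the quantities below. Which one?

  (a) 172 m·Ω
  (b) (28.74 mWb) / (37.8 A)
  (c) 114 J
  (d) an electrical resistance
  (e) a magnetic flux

Reference: [kg·m²·s⁻³·A⁻²] / [s⁻¹] = kg·m²·s⁻²·A⁻².
Each option:
  (a) Ω·m = V·A⁻¹·m = kg·m³·s⁻³·A⁻²
  (b) [kg·m²·s⁻²·A⁻¹] / [A] = kg·m²·s⁻²·A⁻²  ← same
  (c) J = N·m = kg·m²·s⁻²
  (d) [electrical resistance] = kg·m²·s⁻³·A⁻²
  (e) [magnetic flux] = kg·m²·s⁻²·A⁻¹
Only (b) matches kg·m²·s⁻²·A⁻².

(b)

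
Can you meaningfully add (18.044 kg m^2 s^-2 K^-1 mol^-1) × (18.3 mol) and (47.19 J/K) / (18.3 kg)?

In SI base units:
  (18.044 kg m^2 s^-2 K^-1 mol^-1) × (18.3 mol):  [kg·m²·s⁻²·K⁻¹·mol⁻¹] · [mol] = kg·m²·s⁻²·K⁻¹
  (47.19 J/K) / (18.3 kg):  [kg·m²·s⁻²·K⁻¹] / [kg] = m²·s⁻²·K⁻¹
kg·m²·s⁻²·K⁻¹ ≠ m²·s⁻²·K⁻¹, so they cannot be added.

No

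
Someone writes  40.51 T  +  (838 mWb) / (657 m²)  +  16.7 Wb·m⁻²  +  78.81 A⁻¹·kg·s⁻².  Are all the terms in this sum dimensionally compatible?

Expand each in SI base units:
  40.51 T:  T = Wb·m⁻² = kg·s⁻²·A⁻¹
  (838 mWb) / (657 m²):  [kg·m²·s⁻²·A⁻¹] / [m²] = kg·s⁻²·A⁻¹
  16.7 Wb·m⁻²:  Wb·m⁻² = V·s·m⁻² = kg·s⁻²·A⁻¹
  78.81 A⁻¹·kg·s⁻²:  kg·s⁻²·A⁻¹
Every term reduces to kg·s⁻²·A⁻¹.

Yes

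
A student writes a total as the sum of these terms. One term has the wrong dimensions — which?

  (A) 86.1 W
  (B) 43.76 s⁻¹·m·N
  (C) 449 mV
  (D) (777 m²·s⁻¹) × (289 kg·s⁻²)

Dimensions:
  (A) W = J·s⁻¹ = kg·m²·s⁻³
  (B) N·m·s⁻¹ = kg·m·s⁻²·m·s⁻¹ = kg·m²·s⁻³
  (C) V = J·C⁻¹ = kg·m²·s⁻³·A⁻¹
  (D) [m²·s⁻¹] · [kg·s⁻²] = kg·m²·s⁻³
All reduce to kg·m²·s⁻³ except (C), which is kg·m²·s⁻³·A⁻¹.

(C)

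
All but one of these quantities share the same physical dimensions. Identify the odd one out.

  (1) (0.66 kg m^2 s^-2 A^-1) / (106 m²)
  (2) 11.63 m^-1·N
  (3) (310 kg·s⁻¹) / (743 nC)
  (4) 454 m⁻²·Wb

(2)

In SI base units:
  (1) [kg·m²·s⁻²·A⁻¹] / [m²] = kg·s⁻²·A⁻¹
  (2) N·m⁻¹ = kg·m·s⁻²·m⁻¹ = kg·s⁻²
  (3) [kg·s⁻¹] / [s·A] = kg·s⁻²·A⁻¹
  (4) Wb·m⁻² = V·s·m⁻² = kg·s⁻²·A⁻¹
All reduce to kg·s⁻²·A⁻¹ except (2), which is kg·s⁻².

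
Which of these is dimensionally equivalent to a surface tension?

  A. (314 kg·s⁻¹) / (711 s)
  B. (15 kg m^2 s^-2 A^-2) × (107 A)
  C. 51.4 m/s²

Reference: [surface tension] = kg·s⁻².
Each option:
  A. [kg·s⁻¹] / [s] = kg·s⁻²  ← same
  B. [kg·m²·s⁻²·A⁻²] · [A] = kg·m²·s⁻²·A⁻¹
  C. m·s⁻²
Only A. matches kg·s⁻².

A.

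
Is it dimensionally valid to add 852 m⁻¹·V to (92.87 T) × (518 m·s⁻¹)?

Dimensions:
  852 m⁻¹·V:  V·m⁻¹ = J·C⁻¹·m⁻¹ = kg·m·s⁻³·A⁻¹
  (92.87 T) × (518 m·s⁻¹):  [kg·s⁻²·A⁻¹] · [m·s⁻¹] = kg·m·s⁻³·A⁻¹
Both are kg·m·s⁻³·A⁻¹, so they have the same dimensions and can be added.

Yes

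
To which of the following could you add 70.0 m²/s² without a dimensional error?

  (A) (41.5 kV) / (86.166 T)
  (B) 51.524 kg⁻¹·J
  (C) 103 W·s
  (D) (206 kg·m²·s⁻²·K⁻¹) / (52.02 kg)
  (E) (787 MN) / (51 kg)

(B)

Reference: m²·s⁻².
Each option:
  (A) [kg·m²·s⁻³·A⁻¹] / [kg·s⁻²·A⁻¹] = m²·s⁻¹
  (B) J·kg⁻¹ = N·m·kg⁻¹ = m²·s⁻²  ← same
  (C) W·s = J·s⁻¹·s = kg·m²·s⁻²
  (D) [kg·m²·s⁻²·K⁻¹] / [kg] = m²·s⁻²·K⁻¹
  (E) [kg·m·s⁻²] / [kg] = m·s⁻²
Only (B) matches m²·s⁻².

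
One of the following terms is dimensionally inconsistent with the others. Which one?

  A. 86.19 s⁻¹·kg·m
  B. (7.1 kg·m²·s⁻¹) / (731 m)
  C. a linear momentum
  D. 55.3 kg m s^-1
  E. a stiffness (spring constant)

E.

Expand each in SI base units:
  A. kg·m·s⁻¹
  B. [kg·m²·s⁻¹] / [m] = kg·m·s⁻¹
  C. [linear momentum] = kg·m·s⁻¹
  D. kg·m·s⁻¹
  E. [stiffness (spring constant)] = kg·s⁻²
All reduce to kg·m·s⁻¹ except E., which is kg·s⁻².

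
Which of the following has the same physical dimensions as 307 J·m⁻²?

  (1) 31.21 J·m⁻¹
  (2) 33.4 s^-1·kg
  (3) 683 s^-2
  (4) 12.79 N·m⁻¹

Reference: J·m⁻² = N·m·m⁻² = kg·s⁻².
Each option:
  (1) J·m⁻¹ = N·m·m⁻¹ = kg·m·s⁻²
  (2) kg·s⁻¹
  (3) s⁻²
  (4) N·m⁻¹ = kg·m·s⁻²·m⁻¹ = kg·s⁻²  ← same
Only (4) matches kg·s⁻².

(4)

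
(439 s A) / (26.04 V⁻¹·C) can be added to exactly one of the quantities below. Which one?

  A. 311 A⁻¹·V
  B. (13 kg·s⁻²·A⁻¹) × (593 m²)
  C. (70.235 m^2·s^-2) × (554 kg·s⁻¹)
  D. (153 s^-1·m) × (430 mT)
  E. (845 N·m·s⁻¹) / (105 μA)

E.

Reference: [s·A] / [kg⁻¹·m⁻²·s⁴·A²] = kg·m²·s⁻³·A⁻¹.
Each option:
  A. V·A⁻¹ = J·C⁻¹·A⁻¹ = kg·m²·s⁻³·A⁻²
  B. [kg·s⁻²·A⁻¹] · [m²] = kg·m²·s⁻²·A⁻¹
  C. [m²·s⁻²] · [kg·s⁻¹] = kg·m²·s⁻³
  D. [m·s⁻¹] · [kg·s⁻²·A⁻¹] = kg·m·s⁻³·A⁻¹
  E. [kg·m²·s⁻³] / [A] = kg·m²·s⁻³·A⁻¹  ← same
Only E. matches kg·m²·s⁻³·A⁻¹.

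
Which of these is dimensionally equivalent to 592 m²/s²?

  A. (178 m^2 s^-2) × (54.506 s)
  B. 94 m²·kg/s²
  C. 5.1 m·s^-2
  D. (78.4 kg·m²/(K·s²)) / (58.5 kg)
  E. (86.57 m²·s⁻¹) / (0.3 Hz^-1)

Reference: m²·s⁻².
Each option:
  A. [m²·s⁻²] · [s] = m²·s⁻¹
  B. kg·m²·s⁻²
  C. m·s⁻²
  D. [kg·m²·s⁻²·K⁻¹] / [kg] = m²·s⁻²·K⁻¹
  E. [m²·s⁻¹] / [s] = m²·s⁻²  ← same
Only E. matches m²·s⁻².

E.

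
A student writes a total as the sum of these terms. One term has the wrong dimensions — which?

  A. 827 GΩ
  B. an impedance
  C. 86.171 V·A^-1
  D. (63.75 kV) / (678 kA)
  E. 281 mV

E.

Expand each in SI base units:
  A. Ω = V·A⁻¹ = kg·m²·s⁻³·A⁻²
  B. [impedance] = kg·m²·s⁻³·A⁻²
  C. V·A⁻¹ = J·C⁻¹·A⁻¹ = kg·m²·s⁻³·A⁻²
  D. [kg·m²·s⁻³·A⁻¹] / [A] = kg·m²·s⁻³·A⁻²
  E. V = J·C⁻¹ = kg·m²·s⁻³·A⁻¹
All reduce to kg·m²·s⁻³·A⁻² except E., which is kg·m²·s⁻³·A⁻¹.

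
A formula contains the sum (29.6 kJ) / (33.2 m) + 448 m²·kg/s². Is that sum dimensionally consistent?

Dimensions:
  (29.6 kJ) / (33.2 m):  [kg·m²·s⁻²] / [m] = kg·m·s⁻²
  448 m²·kg/s²:  kg·m²·s⁻²
kg·m·s⁻² ≠ kg·m²·s⁻², so they cannot be added.

No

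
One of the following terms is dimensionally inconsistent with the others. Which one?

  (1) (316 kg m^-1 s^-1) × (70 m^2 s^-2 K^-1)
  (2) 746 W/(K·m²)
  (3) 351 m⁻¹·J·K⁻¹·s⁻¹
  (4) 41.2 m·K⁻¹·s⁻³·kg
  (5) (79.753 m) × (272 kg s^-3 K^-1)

(2)

Dimensions:
  (1) [kg·m⁻¹·s⁻¹] · [m²·s⁻²·K⁻¹] = kg·m·s⁻³·K⁻¹
  (2) W·m⁻²·K⁻¹ = J·s⁻¹·m⁻²·K⁻¹ = kg·s⁻³·K⁻¹
  (3) J·s⁻¹·m⁻¹·K⁻¹ = N·m·s⁻¹·m⁻¹·K⁻¹ = kg·m·s⁻³·K⁻¹
  (4) kg·m·s⁻³·K⁻¹
  (5) [m] · [kg·s⁻³·K⁻¹] = kg·m·s⁻³·K⁻¹
All reduce to kg·m·s⁻³·K⁻¹ except (2), which is kg·s⁻³·K⁻¹.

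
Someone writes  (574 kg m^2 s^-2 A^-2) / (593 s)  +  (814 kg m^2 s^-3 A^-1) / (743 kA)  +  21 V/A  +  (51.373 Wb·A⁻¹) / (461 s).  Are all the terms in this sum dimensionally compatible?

Reduce each to base SI dimensions:
  (574 kg m^2 s^-2 A^-2) / (593 s):  [kg·m²·s⁻²·A⁻²] / [s] = kg·m²·s⁻³·A⁻²
  (814 kg m^2 s^-3 A^-1) / (743 kA):  [kg·m²·s⁻³·A⁻¹] / [A] = kg·m²·s⁻³·A⁻²
  21 V/A:  V·A⁻¹ = J·C⁻¹·A⁻¹ = kg·m²·s⁻³·A⁻²
  (51.373 Wb·A⁻¹) / (461 s):  [kg·m²·s⁻²·A⁻²] / [s] = kg·m²·s⁻³·A⁻²
Every term reduces to kg·m²·s⁻³·A⁻².

Yes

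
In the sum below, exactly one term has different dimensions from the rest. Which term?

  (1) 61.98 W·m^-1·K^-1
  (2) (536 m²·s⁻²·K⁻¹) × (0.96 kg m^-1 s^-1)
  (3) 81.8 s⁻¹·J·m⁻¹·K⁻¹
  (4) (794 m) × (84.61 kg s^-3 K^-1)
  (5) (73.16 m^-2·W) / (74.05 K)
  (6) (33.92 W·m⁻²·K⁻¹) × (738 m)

Reduce each to base SI dimensions:
  (1) W·m⁻¹·K⁻¹ = J·s⁻¹·m⁻¹·K⁻¹ = kg·m·s⁻³·K⁻¹
  (2) [m²·s⁻²·K⁻¹] · [kg·m⁻¹·s⁻¹] = kg·m·s⁻³·K⁻¹
  (3) J·s⁻¹·m⁻¹·K⁻¹ = N·m·s⁻¹·m⁻¹·K⁻¹ = kg·m·s⁻³·K⁻¹
  (4) [m] · [kg·s⁻³·K⁻¹] = kg·m·s⁻³·K⁻¹
  (5) [kg·s⁻³] / [K] = kg·s⁻³·K⁻¹
  (6) [kg·s⁻³·K⁻¹] · [m] = kg·m·s⁻³·K⁻¹
All reduce to kg·m·s⁻³·K⁻¹ except (5), which is kg·s⁻³·K⁻¹.

(5)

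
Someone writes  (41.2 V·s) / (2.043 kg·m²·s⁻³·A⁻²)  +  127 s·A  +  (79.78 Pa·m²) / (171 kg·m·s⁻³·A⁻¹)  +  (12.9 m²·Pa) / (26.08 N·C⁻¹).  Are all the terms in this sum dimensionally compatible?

Yes

In SI base units:
  (41.2 V·s) / (2.043 kg·m²·s⁻³·A⁻²):  [kg·m²·s⁻²·A⁻¹] / [kg·m²·s⁻³·A⁻²] = s·A
  127 s·A:  A·s = s·A
  (79.78 Pa·m²) / (171 kg·m·s⁻³·A⁻¹):  [kg·m·s⁻²] / [kg·m·s⁻³·A⁻¹] = s·A
  (12.9 m²·Pa) / (26.08 N·C⁻¹):  [kg·m·s⁻²] / [kg·m·s⁻³·A⁻¹] = s·A
Every term reduces to s·A.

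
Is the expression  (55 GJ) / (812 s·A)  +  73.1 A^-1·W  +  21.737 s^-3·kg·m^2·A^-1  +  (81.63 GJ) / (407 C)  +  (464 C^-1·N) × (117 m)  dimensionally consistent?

Yes

Reduce each to base SI dimensions:
  (55 GJ) / (812 s·A):  [kg·m²·s⁻²] / [s·A] = kg·m²·s⁻³·A⁻¹
  73.1 A^-1·W:  W·A⁻¹ = J·s⁻¹·A⁻¹ = kg·m²·s⁻³·A⁻¹
  21.737 s^-3·kg·m^2·A^-1:  kg·m²·s⁻³·A⁻¹
  (81.63 GJ) / (407 C):  [kg·m²·s⁻²] / [s·A] = kg·m²·s⁻³·A⁻¹
  (464 C^-1·N) × (117 m):  [kg·m·s⁻³·A⁻¹] · [m] = kg·m²·s⁻³·A⁻¹
Every term reduces to kg·m²·s⁻³·A⁻¹.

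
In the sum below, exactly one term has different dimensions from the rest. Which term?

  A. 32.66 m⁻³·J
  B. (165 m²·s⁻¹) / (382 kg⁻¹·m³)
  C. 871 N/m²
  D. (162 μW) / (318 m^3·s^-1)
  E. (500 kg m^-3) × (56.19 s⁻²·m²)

B.

Reduce each to base SI dimensions:
  A. J·m⁻³ = N·m·m⁻³ = kg·m⁻¹·s⁻²
  B. [m²·s⁻¹] / [kg⁻¹·m³] = kg·m⁻¹·s⁻¹
  C. N·m⁻² = kg·m·s⁻²·m⁻² = kg·m⁻¹·s⁻²
  D. [kg·m²·s⁻³] / [m³·s⁻¹] = kg·m⁻¹·s⁻²
  E. [kg·m⁻³] · [m²·s⁻²] = kg·m⁻¹·s⁻²
All reduce to kg·m⁻¹·s⁻² except B., which is kg·m⁻¹·s⁻¹.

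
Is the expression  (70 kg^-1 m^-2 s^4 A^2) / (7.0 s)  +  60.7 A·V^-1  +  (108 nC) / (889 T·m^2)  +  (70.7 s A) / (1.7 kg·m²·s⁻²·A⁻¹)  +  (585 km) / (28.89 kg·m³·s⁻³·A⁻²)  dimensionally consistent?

Reduce each to base SI dimensions:
  (70 kg^-1 m^-2 s^4 A^2) / (7.0 s):  [kg⁻¹·m⁻²·s⁴·A²] / [s] = kg⁻¹·m⁻²·s³·A²
  60.7 A·V^-1:  A·V⁻¹ = A·(J·C⁻¹)⁻¹ = kg⁻¹·m⁻²·s³·A²
  (108 nC) / (889 T·m^2):  [s·A] / [kg·m²·s⁻²·A⁻¹] = kg⁻¹·m⁻²·s³·A²
  (70.7 s A) / (1.7 kg·m²·s⁻²·A⁻¹):  [s·A] / [kg·m²·s⁻²·A⁻¹] = kg⁻¹·m⁻²·s³·A²
  (585 km) / (28.89 kg·m³·s⁻³·A⁻²):  [m] / [kg·m³·s⁻³·A⁻²] = kg⁻¹·m⁻²·s³·A²
Every term reduces to kg⁻¹·m⁻²·s³·A².

Yes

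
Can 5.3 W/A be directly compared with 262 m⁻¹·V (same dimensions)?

No

Work out the base dimensions of each:
  5.3 W/A:  W·A⁻¹ = J·s⁻¹·A⁻¹ = kg·m²·s⁻³·A⁻¹
  262 m⁻¹·V:  V·m⁻¹ = J·C⁻¹·m⁻¹ = kg·m·s⁻³·A⁻¹
kg·m²·s⁻³·A⁻¹ ≠ kg·m·s⁻³·A⁻¹, so they cannot be added.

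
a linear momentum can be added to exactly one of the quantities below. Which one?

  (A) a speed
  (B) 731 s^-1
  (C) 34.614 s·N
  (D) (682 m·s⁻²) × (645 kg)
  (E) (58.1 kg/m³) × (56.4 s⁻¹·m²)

(C)

Reference: [linear momentum] = kg·m·s⁻¹.
Each option:
  (A) [speed] = m·s⁻¹
  (B) s⁻¹
  (C) N·s = kg·m·s⁻²·s = kg·m·s⁻¹  ← same
  (D) [m·s⁻²] · [kg] = kg·m·s⁻²
  (E) [kg·m⁻³] · [m²·s⁻¹] = kg·m⁻¹·s⁻¹
Only (C) matches kg·m·s⁻¹.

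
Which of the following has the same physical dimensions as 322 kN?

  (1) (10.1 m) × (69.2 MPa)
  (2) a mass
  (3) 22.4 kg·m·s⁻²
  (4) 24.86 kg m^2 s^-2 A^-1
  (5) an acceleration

(3)

Reference: N = kg·m·s⁻².
Each option:
  (1) [m] · [kg·m⁻¹·s⁻²] = kg·s⁻²
  (2) [mass] = kg
  (3) kg·m·s⁻²  ← same
  (4) kg·m²·s⁻²·A⁻¹
  (5) [acceleration] = m·s⁻²
Only (3) matches kg·m·s⁻².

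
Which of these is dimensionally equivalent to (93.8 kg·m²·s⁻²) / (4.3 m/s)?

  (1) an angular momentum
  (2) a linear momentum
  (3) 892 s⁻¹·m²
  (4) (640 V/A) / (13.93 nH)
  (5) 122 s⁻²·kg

Reference: [kg·m²·s⁻²] / [m·s⁻¹] = kg·m·s⁻¹.
Each option:
  (1) [angular momentum] = kg·m²·s⁻¹
  (2) [linear momentum] = kg·m·s⁻¹  ← same
  (3) m²·s⁻¹
  (4) [kg·m²·s⁻³·A⁻²] / [kg·m²·s⁻²·A⁻²] = s⁻¹
  (5) kg·s⁻²
Only (2) matches kg·m·s⁻¹.

(2)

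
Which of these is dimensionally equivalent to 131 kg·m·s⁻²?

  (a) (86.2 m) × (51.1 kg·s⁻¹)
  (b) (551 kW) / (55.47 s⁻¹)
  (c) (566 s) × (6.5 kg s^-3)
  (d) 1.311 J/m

Reference: kg·m·s⁻².
Each option:
  (a) [m] · [kg·s⁻¹] = kg·m·s⁻¹
  (b) [kg·m²·s⁻³] / [s⁻¹] = kg·m²·s⁻²
  (c) [s] · [kg·s⁻³] = kg·s⁻²
  (d) J·m⁻¹ = N·m·m⁻¹ = kg·m·s⁻²  ← same
Only (d) matches kg·m·s⁻².

(d)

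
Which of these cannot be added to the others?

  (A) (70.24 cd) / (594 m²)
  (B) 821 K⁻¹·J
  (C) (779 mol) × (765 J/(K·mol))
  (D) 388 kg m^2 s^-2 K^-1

(A)

Reduce each to base SI dimensions:
  (A) [cd] / [m²] = m⁻²·cd
  (B) J·K⁻¹ = N·m·K⁻¹ = kg·m²·s⁻²·K⁻¹
  (C) [mol] · [kg·m²·s⁻²·K⁻¹·mol⁻¹] = kg·m²·s⁻²·K⁻¹
  (D) kg·m²·s⁻²·K⁻¹
All reduce to kg·m²·s⁻²·K⁻¹ except (A), which is m⁻²·cd.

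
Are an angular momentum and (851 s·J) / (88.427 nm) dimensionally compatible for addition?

No

In SI base units:
  an angular momentum:  [angular momentum] = kg·m²·s⁻¹
  (851 s·J) / (88.427 nm):  [kg·m²·s⁻¹] / [m] = kg·m·s⁻¹
kg·m²·s⁻¹ ≠ kg·m·s⁻¹, so they cannot be added.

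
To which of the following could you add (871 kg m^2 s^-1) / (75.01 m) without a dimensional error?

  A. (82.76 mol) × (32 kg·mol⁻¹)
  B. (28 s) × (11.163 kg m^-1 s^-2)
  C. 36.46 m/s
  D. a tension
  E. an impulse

Reference: [kg·m²·s⁻¹] / [m] = kg·m·s⁻¹.
Each option:
  A. [mol] · [kg·mol⁻¹] = kg
  B. [s] · [kg·m⁻¹·s⁻²] = kg·m⁻¹·s⁻¹
  C. m·s⁻¹
  D. [tension] = kg·m·s⁻²
  E. [impulse] = kg·m·s⁻¹  ← same
Only E. matches kg·m·s⁻¹.

E.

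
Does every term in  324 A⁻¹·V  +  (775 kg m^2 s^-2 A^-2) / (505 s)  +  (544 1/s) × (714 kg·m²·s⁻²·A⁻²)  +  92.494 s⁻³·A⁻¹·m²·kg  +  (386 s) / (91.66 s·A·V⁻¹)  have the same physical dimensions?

No

Work out the base dimensions of each:
  324 A⁻¹·V:  V·A⁻¹ = J·C⁻¹·A⁻¹ = kg·m²·s⁻³·A⁻²
  (775 kg m^2 s^-2 A^-2) / (505 s):  [kg·m²·s⁻²·A⁻²] / [s] = kg·m²·s⁻³·A⁻²
  (544 1/s) × (714 kg·m²·s⁻²·A⁻²):  [s⁻¹] · [kg·m²·s⁻²·A⁻²] = kg·m²·s⁻³·A⁻²
  92.494 s⁻³·A⁻¹·m²·kg:  kg·m²·s⁻³·A⁻¹
  (386 s) / (91.66 s·A·V⁻¹):  [s] / [kg⁻¹·m⁻²·s⁴·A²] = kg·m²·s⁻³·A⁻²
The terms do not share a single dimension (kg·m²·s⁻³·A⁻² vs kg·m²·s⁻³·A⁻¹).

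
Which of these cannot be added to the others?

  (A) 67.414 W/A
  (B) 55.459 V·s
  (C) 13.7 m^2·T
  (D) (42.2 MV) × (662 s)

Expand each in SI base units:
  (A) W·A⁻¹ = J·s⁻¹·A⁻¹ = kg·m²·s⁻³·A⁻¹
  (B) V·s = J·C⁻¹·s = kg·m²·s⁻²·A⁻¹
  (C) T·m² = Wb·m⁻²·m² = kg·m²·s⁻²·A⁻¹
  (D) [kg·m²·s⁻³·A⁻¹] · [s] = kg·m²·s⁻²·A⁻¹
All reduce to kg·m²·s⁻²·A⁻¹ except (A), which is kg·m²·s⁻³·A⁻¹.

(A)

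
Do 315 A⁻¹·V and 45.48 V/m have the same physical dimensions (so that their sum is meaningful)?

Expand each in SI base units:
  315 A⁻¹·V:  V·A⁻¹ = J·C⁻¹·A⁻¹ = kg·m²·s⁻³·A⁻²
  45.48 V/m:  V·m⁻¹ = J·C⁻¹·m⁻¹ = kg·m·s⁻³·A⁻¹
kg·m²·s⁻³·A⁻² ≠ kg·m·s⁻³·A⁻¹, so they cannot be added.

No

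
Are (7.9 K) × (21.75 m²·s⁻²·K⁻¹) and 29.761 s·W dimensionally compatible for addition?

No

In SI base units:
  (7.9 K) × (21.75 m²·s⁻²·K⁻¹):  [K] · [m²·s⁻²·K⁻¹] = m²·s⁻²
  29.761 s·W:  W·s = J·s⁻¹·s = kg·m²·s⁻²
m²·s⁻² ≠ kg·m²·s⁻², so they cannot be added.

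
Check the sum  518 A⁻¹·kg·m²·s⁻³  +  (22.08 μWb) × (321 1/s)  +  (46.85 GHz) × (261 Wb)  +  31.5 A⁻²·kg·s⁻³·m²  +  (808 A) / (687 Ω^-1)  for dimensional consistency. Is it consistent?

No

Expand each in SI base units:
  518 A⁻¹·kg·m²·s⁻³:  kg·m²·s⁻³·A⁻¹
  (22.08 μWb) × (321 1/s):  [kg·m²·s⁻²·A⁻¹] · [s⁻¹] = kg·m²·s⁻³·A⁻¹
  (46.85 GHz) × (261 Wb):  [s⁻¹] · [kg·m²·s⁻²·A⁻¹] = kg·m²·s⁻³·A⁻¹
  31.5 A⁻²·kg·s⁻³·m²:  kg·m²·s⁻³·A⁻²
  (808 A) / (687 Ω^-1):  [A] / [kg⁻¹·m⁻²·s³·A²] = kg·m²·s⁻³·A⁻¹
The terms do not share a single dimension (kg·m²·s⁻³·A⁻² vs kg·m²·s⁻³·A⁻¹).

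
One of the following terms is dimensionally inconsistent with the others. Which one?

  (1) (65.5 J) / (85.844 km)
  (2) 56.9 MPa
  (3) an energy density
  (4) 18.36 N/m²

Dimensions:
  (1) [kg·m²·s⁻²] / [m] = kg·m·s⁻²
  (2) Pa = N·m⁻² = kg·m⁻¹·s⁻²
  (3) [energy density] = kg·m⁻¹·s⁻²
  (4) N·m⁻² = kg·m·s⁻²·m⁻² = kg·m⁻¹·s⁻²
All reduce to kg·m⁻¹·s⁻² except (1), which is kg·m·s⁻².

(1)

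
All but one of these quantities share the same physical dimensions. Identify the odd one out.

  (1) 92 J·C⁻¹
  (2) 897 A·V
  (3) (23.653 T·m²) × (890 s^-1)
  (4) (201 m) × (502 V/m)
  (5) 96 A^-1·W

Reduce each to base SI dimensions:
  (1) J·C⁻¹ = N·m·(s·A)⁻¹ = kg·m²·s⁻³·A⁻¹
  (2) V·A = J·C⁻¹·A = kg·m²·s⁻³
  (3) [kg·m²·s⁻²·A⁻¹] · [s⁻¹] = kg·m²·s⁻³·A⁻¹
  (4) [m] · [kg·m·s⁻³·A⁻¹] = kg·m²·s⁻³·A⁻¹
  (5) W·A⁻¹ = J·s⁻¹·A⁻¹ = kg·m²·s⁻³·A⁻¹
All reduce to kg·m²·s⁻³·A⁻¹ except (2), which is kg·m²·s⁻³.

(2)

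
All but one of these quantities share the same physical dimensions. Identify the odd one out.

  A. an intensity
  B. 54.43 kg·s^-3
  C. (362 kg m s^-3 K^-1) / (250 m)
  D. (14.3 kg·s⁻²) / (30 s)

In SI base units:
  A. [intensity] = kg·s⁻³
  B. kg·s⁻³
  C. [kg·m·s⁻³·K⁻¹] / [m] = kg·s⁻³·K⁻¹
  D. [kg·s⁻²] / [s] = kg·s⁻³
All reduce to kg·s⁻³ except C., which is kg·s⁻³·K⁻¹.

C.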